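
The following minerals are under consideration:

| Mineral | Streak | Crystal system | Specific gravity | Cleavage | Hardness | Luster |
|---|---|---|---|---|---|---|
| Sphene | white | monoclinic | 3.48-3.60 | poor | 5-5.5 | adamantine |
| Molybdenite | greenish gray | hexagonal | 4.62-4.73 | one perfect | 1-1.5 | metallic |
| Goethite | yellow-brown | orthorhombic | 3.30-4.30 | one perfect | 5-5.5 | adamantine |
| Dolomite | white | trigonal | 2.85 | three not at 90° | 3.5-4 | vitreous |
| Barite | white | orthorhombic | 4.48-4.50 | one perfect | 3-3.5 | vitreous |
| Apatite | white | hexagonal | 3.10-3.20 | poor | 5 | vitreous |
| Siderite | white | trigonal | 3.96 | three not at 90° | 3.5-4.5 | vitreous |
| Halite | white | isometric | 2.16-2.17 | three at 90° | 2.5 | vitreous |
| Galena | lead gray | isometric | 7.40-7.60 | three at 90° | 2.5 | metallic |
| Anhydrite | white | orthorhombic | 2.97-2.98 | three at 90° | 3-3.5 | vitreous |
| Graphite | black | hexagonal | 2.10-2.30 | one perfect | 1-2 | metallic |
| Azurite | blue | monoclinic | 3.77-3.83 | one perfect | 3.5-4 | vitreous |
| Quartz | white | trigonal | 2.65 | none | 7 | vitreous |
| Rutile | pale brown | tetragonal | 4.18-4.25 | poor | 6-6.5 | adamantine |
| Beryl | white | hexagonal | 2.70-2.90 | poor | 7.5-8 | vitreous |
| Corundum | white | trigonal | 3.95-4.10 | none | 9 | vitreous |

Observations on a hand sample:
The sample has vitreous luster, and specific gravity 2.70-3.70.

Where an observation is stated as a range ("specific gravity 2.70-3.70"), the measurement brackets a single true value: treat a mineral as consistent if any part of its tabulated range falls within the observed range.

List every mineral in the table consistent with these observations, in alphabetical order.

Vitreous luster eliminates Sphene, Molybdenite, Goethite, Galena, Graphite, Rutile.
Specific gravity 2.70-3.70 — narrows the field to Dolomite, Apatite, Anhydrite, Beryl.
Remaining candidates: Anhydrite, Apatite, Beryl, Dolomite.

Anhydrite, Apatite, Beryl, Dolomite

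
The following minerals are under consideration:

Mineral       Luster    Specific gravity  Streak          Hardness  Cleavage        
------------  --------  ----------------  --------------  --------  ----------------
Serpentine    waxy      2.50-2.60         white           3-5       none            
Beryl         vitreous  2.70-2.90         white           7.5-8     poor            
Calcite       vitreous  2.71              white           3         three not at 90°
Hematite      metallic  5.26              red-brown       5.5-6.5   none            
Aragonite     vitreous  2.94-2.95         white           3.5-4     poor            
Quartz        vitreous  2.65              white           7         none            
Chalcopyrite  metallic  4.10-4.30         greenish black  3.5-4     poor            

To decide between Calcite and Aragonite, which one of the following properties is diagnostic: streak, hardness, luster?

hardness

Streak: both white — same for both.
Hardness: Calcite 3, Aragonite 3.5-4 — these differ.
Luster: both vitreous — same for both.
Hardness is the diagnostic property here.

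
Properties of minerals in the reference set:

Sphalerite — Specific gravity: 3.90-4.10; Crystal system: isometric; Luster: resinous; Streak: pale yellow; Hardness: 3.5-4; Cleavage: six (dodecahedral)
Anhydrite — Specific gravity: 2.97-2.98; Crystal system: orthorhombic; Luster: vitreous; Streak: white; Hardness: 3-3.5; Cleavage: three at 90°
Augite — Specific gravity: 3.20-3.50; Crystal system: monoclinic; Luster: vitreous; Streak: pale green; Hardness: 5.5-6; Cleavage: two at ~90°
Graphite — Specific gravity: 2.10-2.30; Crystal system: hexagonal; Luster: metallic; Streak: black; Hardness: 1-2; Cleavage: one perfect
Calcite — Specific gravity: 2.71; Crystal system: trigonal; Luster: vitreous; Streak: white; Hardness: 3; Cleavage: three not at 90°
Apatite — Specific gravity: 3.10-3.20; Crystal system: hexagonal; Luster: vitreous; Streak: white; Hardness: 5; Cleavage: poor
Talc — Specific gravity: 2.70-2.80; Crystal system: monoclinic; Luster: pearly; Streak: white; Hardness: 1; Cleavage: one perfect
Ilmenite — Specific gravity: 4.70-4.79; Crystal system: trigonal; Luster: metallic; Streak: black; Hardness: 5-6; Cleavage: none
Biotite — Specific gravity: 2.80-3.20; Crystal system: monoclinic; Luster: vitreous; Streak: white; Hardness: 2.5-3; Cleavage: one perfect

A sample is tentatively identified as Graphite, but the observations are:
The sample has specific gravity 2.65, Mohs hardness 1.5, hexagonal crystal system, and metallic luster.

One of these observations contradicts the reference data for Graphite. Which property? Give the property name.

Specific gravity 2.65: Graphite has SG 2.10-2.30 — outside the reference range.
Mohs hardness 1.5: Graphite has hardness 1-2 — consistent.
Hexagonal crystal system: Graphite has hexagonal system — consistent.
Metallic luster: Graphite has metallic luster — consistent.
The specific gravity is the one property that does not fit.

specific gravity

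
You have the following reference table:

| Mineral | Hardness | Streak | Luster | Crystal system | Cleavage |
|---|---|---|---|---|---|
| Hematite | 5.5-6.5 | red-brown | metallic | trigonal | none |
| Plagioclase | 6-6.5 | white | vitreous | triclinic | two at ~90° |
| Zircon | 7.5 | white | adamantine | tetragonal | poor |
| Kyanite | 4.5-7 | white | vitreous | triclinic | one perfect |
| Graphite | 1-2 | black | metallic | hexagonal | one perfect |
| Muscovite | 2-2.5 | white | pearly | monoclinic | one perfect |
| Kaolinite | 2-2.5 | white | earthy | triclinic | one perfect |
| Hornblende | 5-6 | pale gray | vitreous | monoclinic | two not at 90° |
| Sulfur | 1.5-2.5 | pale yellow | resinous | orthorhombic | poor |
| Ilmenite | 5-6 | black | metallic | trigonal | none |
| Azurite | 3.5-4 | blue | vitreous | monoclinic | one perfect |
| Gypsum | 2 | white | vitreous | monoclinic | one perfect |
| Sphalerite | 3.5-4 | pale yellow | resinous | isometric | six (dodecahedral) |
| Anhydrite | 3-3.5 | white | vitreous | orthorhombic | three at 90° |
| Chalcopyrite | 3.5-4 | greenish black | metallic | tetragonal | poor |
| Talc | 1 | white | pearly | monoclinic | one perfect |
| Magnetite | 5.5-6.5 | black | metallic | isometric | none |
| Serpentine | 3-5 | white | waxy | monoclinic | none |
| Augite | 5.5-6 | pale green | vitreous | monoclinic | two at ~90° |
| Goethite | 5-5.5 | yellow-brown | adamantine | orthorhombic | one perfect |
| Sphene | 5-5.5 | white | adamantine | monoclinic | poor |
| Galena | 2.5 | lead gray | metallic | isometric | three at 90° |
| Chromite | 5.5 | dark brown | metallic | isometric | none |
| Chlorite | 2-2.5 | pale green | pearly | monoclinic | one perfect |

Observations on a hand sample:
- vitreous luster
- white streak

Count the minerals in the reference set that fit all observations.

4

Vitreous luster: only Plagioclase, Kyanite, Hornblende, Azurite, Gypsum, Anhydrite, Augite remain.
White streak is inconsistent with Hornblende, Azurite, Augite.
Consistent with every observation: Anhydrite, Gypsum, Kyanite, Plagioclase.
That is 4 minerals.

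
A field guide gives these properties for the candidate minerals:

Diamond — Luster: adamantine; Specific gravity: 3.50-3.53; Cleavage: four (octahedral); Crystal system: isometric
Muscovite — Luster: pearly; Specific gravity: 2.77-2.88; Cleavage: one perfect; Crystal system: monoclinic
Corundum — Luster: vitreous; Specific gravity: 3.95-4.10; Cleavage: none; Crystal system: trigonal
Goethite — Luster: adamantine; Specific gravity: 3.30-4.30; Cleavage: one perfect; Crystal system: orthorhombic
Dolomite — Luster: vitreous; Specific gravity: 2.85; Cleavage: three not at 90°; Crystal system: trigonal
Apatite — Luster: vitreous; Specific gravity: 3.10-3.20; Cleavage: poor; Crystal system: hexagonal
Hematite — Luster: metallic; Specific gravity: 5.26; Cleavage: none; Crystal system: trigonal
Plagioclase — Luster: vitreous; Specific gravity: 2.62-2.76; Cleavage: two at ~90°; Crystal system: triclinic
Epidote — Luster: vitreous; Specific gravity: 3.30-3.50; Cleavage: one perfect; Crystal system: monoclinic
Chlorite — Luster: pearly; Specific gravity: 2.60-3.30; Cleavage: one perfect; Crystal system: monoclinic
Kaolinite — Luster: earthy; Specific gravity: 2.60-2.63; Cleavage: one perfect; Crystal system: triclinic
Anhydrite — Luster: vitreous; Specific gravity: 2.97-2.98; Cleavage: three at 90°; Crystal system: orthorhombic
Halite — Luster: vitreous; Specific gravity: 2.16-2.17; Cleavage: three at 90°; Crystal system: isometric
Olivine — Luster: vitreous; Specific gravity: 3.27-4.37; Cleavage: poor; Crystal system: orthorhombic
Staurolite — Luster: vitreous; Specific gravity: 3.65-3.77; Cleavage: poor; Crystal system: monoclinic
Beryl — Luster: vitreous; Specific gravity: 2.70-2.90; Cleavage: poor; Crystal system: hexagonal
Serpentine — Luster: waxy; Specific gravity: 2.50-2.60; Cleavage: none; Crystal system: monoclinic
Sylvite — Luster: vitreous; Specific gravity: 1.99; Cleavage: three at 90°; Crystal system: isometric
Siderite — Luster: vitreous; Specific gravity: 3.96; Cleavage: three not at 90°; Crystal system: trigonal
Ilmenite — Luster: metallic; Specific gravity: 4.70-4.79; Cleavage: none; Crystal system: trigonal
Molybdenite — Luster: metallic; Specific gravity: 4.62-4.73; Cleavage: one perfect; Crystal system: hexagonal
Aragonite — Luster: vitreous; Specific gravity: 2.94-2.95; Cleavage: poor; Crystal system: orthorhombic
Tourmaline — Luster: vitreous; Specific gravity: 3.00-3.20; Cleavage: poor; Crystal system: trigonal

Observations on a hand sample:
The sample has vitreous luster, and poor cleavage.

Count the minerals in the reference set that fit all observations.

Vitreous luster — narrows the field to Corundum, Dolomite, Apatite, Plagioclase, Epidote, Anhydrite, Halite, Olivine, Staurolite, Beryl, Sylvite, Siderite, Aragonite, Tourmaline.
Poor cleavage — only Apatite, Olivine, Staurolite, Beryl, Aragonite, Tourmaline remain.
Remaining candidates: Apatite, Aragonite, Beryl, Olivine, Staurolite, Tourmaline.
That is 6 minerals.

6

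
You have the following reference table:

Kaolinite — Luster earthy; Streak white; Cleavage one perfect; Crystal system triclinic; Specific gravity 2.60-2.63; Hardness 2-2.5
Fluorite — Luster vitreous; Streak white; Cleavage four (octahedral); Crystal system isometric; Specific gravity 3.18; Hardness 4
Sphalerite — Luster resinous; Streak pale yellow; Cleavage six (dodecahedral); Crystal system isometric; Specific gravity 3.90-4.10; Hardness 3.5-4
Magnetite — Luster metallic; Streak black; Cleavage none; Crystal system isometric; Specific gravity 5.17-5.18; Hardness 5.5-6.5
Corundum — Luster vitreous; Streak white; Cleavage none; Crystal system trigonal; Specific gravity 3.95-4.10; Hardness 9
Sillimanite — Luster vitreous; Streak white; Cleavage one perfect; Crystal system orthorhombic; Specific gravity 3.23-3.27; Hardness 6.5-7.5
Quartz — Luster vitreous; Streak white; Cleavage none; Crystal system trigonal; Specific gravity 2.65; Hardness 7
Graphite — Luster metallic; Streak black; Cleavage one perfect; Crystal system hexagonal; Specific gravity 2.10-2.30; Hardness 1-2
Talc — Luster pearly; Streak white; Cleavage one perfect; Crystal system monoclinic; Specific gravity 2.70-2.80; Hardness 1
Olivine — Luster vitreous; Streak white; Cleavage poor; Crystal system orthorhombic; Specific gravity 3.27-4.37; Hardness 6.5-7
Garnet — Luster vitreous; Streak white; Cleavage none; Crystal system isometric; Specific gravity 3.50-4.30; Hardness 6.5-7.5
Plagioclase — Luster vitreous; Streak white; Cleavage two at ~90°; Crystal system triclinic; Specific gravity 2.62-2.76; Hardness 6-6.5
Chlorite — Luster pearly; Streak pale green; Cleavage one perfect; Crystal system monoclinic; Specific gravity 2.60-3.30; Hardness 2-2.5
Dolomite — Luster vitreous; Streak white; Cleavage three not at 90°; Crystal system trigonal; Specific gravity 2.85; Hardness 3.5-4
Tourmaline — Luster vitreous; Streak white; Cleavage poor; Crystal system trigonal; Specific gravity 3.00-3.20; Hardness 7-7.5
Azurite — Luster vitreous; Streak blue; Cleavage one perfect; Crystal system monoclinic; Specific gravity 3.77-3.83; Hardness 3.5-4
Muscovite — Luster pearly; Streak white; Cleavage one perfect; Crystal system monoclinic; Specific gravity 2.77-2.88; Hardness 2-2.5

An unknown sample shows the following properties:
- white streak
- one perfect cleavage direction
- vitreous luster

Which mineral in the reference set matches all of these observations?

Sillimanite

White streak is inconsistent with Sphalerite, Magnetite, Graphite, Chlorite, Azurite.
One perfect cleavage direction — narrows the field to Kaolinite, Sillimanite, Talc, Muscovite.
Vitreous luster — leaves Sillimanite.
Sillimanite is the sole remaining match.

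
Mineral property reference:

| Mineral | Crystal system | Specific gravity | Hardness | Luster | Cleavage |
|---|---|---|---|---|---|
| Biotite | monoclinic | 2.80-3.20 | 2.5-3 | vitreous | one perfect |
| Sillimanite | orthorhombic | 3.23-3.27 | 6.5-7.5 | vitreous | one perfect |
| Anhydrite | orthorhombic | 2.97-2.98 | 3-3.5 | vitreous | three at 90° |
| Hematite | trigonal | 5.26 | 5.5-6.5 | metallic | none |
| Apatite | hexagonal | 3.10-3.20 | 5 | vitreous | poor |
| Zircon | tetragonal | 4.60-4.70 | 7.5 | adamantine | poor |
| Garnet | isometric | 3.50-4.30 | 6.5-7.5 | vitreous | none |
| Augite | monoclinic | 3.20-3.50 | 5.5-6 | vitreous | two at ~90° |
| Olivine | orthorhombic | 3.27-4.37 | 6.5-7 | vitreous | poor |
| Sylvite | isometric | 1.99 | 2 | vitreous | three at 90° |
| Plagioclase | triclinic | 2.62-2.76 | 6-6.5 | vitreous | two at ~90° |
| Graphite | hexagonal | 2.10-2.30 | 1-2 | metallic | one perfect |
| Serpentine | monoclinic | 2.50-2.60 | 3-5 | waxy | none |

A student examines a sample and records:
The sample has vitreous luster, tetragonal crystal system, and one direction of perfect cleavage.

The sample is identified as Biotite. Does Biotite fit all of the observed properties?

Inconsistent

Vitreous luster — fits Biotite (vitreous luster).
Tetragonal crystal system — Biotite has monoclinic system; a mismatch.
One direction of perfect cleavage — fits Biotite (cleavage one perfect).
The crystal system observation rules out Biotite.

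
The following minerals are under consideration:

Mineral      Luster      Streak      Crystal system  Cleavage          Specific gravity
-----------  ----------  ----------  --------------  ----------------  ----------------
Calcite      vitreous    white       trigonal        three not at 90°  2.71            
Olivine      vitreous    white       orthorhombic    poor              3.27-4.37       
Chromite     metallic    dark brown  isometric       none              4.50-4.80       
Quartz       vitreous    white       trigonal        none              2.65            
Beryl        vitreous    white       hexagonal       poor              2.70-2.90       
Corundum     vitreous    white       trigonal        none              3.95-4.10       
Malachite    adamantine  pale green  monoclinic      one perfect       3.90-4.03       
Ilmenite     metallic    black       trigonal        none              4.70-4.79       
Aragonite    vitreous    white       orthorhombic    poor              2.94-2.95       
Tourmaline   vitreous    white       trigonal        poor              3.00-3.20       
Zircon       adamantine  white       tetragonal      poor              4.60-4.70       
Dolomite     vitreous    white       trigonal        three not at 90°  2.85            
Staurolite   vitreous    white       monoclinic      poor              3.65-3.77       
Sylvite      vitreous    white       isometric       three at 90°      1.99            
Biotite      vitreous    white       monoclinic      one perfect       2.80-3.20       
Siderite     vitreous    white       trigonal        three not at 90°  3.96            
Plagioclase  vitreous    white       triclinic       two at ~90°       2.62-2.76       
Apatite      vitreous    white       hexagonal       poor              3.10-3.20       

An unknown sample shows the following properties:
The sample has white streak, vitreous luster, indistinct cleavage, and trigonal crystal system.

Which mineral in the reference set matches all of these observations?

Tourmaline

White streak eliminates Chromite, Malachite, Ilmenite.
Vitreous luster is inconsistent with Zircon.
Indistinct cleavage: only Olivine, Beryl, Aragonite, Tourmaline, Staurolite, Apatite remain.
Trigonal crystal system: leaves Tourmaline.
Tourmaline is the sole remaining match.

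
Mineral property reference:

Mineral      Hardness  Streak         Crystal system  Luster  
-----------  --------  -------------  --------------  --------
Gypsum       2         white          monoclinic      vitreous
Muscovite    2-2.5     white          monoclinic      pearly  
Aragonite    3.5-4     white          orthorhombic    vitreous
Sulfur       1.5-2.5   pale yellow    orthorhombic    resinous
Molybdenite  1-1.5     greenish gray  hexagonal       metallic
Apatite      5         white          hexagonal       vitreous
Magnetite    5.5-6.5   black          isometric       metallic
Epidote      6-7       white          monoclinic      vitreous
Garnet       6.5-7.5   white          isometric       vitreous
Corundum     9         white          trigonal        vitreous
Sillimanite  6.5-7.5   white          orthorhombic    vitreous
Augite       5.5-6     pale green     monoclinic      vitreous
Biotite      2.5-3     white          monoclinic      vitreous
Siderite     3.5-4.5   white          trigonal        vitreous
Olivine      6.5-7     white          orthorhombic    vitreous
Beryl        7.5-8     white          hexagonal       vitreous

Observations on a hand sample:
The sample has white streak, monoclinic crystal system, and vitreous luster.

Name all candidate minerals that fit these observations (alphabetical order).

White streak is inconsistent with Sulfur, Molybdenite, Magnetite, Augite.
Monoclinic crystal system: Gypsum, Muscovite, Epidote, Biotite remain.
Vitreous luster excludes Muscovite.
Remaining candidates: Biotite, Epidote, Gypsum.

Biotite, Epidote, Gypsum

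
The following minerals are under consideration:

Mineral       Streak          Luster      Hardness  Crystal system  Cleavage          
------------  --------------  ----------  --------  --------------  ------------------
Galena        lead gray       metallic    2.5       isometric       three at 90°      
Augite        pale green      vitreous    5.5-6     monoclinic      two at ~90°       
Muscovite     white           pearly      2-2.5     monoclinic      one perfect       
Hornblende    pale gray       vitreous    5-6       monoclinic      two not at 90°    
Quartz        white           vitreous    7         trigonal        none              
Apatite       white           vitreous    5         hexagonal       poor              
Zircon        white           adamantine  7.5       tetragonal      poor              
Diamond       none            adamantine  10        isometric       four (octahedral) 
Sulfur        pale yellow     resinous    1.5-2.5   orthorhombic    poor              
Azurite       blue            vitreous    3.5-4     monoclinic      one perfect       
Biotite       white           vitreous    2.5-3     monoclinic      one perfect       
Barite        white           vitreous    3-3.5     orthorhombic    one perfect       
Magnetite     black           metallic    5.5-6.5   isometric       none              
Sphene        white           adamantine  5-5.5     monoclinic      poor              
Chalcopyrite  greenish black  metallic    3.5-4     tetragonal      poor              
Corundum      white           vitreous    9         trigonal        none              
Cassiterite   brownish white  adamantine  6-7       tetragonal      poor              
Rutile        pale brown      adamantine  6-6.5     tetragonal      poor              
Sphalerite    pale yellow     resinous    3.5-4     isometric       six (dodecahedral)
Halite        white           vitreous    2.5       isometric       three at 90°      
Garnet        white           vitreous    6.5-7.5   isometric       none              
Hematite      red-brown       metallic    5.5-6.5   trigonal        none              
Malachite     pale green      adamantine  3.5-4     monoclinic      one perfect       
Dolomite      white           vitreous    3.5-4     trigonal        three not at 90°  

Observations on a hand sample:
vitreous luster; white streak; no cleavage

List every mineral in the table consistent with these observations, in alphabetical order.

Vitreous luster — Augite, Hornblende, Quartz, Apatite, Azurite, Biotite, Barite, Corundum, Halite, Garnet, Dolomite remain.
White streak rules out Augite, Hornblende, Azurite.
No cleavage — only Quartz, Corundum, Garnet remain.
The minerals that satisfy all observations are Corundum, Garnet, Quartz.

Corundum, Garnet, Quartz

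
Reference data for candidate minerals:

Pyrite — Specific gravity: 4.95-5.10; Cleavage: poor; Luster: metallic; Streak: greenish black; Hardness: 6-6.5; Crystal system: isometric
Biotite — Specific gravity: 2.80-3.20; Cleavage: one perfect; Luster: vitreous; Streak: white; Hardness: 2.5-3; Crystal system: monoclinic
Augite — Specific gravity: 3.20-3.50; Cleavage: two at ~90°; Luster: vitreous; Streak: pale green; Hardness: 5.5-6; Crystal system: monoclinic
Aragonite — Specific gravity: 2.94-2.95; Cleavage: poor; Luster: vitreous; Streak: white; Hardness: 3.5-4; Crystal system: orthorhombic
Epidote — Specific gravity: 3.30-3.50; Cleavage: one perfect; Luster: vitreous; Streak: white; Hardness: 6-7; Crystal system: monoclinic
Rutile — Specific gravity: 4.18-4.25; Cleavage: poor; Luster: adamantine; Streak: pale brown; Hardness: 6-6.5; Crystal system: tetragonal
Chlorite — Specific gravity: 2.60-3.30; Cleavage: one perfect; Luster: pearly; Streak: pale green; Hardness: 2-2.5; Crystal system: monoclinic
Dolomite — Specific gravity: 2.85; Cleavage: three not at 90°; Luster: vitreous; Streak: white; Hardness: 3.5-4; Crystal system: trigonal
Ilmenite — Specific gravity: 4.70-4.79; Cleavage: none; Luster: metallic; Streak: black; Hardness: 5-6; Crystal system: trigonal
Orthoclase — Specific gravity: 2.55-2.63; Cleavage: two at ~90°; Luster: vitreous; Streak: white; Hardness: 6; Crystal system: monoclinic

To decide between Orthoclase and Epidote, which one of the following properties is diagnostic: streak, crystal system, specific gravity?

specific gravity

Streak: both white — identical.
Crystal system: both monoclinic — identical.
Specific gravity: Orthoclase 2.55-2.63, Epidote 3.30-3.50 — these differ.
Of the listed properties, specific gravity is the one that separates them.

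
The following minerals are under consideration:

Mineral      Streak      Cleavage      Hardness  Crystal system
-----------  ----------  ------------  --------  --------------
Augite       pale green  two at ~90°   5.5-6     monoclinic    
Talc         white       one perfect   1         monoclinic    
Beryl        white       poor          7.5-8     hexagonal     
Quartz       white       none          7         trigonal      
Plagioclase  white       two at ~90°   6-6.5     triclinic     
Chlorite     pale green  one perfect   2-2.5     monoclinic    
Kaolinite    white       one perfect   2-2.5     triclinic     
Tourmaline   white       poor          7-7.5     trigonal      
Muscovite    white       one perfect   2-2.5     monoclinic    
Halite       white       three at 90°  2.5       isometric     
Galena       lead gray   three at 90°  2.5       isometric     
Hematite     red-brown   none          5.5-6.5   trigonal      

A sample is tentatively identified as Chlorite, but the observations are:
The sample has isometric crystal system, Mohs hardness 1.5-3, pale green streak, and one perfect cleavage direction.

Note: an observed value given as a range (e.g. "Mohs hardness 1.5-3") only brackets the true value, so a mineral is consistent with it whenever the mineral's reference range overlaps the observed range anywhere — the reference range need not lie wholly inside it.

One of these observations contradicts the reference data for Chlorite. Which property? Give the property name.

Isometric crystal system: Chlorite has monoclinic system — does not match.
Mohs hardness 1.5-3: Chlorite has hardness 2-2.5 — within range.
Pale green streak: Chlorite has pale green streak — within range.
One perfect cleavage direction: Chlorite has cleavage one perfect — within range.
Only the crystal system is inconsistent.

crystal system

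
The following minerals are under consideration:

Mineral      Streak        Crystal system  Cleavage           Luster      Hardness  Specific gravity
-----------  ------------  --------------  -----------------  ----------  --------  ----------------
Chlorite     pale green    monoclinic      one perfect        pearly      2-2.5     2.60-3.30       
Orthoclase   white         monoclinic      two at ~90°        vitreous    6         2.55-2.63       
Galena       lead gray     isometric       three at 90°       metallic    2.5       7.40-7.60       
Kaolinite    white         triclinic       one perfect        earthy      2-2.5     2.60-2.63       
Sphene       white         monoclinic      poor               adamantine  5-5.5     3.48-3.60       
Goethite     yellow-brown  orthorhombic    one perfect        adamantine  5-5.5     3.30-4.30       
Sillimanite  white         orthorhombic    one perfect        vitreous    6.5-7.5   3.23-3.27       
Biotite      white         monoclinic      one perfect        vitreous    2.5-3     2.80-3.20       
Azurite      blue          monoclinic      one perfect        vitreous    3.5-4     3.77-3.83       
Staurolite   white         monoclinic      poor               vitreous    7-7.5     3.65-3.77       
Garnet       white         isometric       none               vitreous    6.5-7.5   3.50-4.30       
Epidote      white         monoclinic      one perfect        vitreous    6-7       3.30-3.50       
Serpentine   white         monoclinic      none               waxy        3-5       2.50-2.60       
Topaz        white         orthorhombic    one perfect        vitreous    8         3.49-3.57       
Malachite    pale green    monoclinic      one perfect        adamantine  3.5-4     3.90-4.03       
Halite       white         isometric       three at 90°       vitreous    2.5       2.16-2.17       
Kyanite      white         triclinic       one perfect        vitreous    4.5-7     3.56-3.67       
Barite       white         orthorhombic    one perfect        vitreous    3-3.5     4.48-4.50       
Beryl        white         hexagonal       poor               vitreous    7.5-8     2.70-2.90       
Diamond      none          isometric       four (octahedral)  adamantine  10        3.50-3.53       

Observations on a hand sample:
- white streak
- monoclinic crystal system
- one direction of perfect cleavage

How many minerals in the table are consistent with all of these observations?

White streak is inconsistent with Chlorite, Galena, Goethite, Azurite, Malachite, Diamond.
Monoclinic crystal system — leaves Orthoclase, Sphene, Biotite, Staurolite, Epidote, Serpentine.
One direction of perfect cleavage — only Biotite, Epidote remain.
The minerals that satisfy all observations are Biotite, Epidote.
That is 2 minerals.

2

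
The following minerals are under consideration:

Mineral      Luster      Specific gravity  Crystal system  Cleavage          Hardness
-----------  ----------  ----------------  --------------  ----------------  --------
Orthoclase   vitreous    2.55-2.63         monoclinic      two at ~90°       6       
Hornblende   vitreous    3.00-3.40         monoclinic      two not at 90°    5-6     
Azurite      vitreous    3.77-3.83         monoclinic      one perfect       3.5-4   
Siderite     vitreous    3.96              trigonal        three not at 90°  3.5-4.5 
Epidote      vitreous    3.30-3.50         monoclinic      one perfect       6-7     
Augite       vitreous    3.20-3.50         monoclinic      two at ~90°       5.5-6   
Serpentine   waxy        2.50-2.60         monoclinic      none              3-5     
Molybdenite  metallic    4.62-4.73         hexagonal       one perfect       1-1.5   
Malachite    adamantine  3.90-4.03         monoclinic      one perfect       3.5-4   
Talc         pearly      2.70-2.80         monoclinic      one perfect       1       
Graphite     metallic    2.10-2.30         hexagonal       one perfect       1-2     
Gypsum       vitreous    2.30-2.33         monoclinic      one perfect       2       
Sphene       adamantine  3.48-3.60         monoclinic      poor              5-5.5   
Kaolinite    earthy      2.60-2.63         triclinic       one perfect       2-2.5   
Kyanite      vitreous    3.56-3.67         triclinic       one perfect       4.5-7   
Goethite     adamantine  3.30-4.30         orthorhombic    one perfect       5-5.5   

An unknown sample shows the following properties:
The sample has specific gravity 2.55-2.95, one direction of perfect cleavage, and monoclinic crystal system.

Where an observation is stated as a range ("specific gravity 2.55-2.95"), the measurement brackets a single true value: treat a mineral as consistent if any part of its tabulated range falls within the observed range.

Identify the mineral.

Specific gravity 2.55-2.95: only Orthoclase, Serpentine, Talc, Kaolinite remain.
One direction of perfect cleavage eliminates Orthoclase, Serpentine.
Monoclinic crystal system is inconsistent with Kaolinite.
Only Talc satisfies all observations.

Talc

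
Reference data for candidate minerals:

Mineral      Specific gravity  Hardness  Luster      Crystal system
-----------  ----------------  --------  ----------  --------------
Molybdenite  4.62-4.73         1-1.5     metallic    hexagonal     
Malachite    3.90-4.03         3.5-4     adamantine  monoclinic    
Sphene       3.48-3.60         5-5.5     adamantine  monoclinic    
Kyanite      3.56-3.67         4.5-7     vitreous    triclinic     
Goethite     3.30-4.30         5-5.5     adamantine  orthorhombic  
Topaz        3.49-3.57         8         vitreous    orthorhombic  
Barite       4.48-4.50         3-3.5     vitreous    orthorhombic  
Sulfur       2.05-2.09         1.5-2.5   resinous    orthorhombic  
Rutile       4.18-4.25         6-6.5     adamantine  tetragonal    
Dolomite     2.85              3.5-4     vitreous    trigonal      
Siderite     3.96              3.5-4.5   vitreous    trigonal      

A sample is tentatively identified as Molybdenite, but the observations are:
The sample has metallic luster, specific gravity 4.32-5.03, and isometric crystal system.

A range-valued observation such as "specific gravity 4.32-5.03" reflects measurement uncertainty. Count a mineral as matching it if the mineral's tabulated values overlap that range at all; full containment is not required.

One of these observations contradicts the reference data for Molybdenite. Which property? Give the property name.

Metallic luster: Molybdenite has metallic luster — consistent.
Specific gravity 4.32-5.03: Molybdenite has SG 4.62-4.73 — consistent.
Isometric crystal system: Molybdenite has hexagonal system — outside the reference range.
Everything matches except the crystal system.

crystal system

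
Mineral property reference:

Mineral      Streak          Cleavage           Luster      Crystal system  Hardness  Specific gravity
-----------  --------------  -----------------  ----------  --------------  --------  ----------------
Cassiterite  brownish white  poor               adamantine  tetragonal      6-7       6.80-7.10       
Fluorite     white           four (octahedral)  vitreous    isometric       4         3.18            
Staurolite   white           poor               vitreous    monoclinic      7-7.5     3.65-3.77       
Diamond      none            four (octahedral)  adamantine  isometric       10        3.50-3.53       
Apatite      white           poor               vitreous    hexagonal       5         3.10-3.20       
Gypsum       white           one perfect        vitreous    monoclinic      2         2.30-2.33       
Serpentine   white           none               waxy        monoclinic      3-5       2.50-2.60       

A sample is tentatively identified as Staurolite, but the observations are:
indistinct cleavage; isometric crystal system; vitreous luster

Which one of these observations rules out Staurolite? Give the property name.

crystal system

Indistinct cleavage: Staurolite has cleavage poor — matches.
Isometric crystal system: Staurolite has monoclinic system — inconsistent.
Vitreous luster: Staurolite has vitreous luster — matches.
The crystal system is the one property that does not fit.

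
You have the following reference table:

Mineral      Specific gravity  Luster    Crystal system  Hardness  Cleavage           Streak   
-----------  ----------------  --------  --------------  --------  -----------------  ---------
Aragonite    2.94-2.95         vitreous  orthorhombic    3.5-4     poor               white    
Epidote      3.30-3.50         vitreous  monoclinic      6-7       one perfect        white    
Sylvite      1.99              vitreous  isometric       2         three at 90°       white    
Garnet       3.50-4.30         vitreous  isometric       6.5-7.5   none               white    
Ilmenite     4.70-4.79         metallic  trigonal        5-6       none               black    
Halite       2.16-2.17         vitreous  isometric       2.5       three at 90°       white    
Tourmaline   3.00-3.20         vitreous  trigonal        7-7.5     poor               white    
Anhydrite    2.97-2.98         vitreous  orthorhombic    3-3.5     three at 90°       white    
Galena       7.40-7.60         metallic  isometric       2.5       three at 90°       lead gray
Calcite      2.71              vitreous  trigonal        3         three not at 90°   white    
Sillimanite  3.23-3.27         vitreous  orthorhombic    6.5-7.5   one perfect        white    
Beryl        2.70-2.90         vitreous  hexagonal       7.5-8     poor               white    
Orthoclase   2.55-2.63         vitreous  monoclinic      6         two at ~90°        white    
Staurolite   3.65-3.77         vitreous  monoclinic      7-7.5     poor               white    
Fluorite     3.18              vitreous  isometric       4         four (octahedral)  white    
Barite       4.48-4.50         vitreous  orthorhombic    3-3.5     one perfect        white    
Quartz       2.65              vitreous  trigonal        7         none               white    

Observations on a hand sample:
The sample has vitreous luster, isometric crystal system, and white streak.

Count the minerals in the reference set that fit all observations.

Vitreous luster eliminates Ilmenite, Galena.
Isometric crystal system — leaves Sylvite, Garnet, Halite, Fluorite.
White streak — all remaining candidates fit.
Consistent with every observation: Fluorite, Garnet, Halite, Sylvite.
That is 4 minerals.

4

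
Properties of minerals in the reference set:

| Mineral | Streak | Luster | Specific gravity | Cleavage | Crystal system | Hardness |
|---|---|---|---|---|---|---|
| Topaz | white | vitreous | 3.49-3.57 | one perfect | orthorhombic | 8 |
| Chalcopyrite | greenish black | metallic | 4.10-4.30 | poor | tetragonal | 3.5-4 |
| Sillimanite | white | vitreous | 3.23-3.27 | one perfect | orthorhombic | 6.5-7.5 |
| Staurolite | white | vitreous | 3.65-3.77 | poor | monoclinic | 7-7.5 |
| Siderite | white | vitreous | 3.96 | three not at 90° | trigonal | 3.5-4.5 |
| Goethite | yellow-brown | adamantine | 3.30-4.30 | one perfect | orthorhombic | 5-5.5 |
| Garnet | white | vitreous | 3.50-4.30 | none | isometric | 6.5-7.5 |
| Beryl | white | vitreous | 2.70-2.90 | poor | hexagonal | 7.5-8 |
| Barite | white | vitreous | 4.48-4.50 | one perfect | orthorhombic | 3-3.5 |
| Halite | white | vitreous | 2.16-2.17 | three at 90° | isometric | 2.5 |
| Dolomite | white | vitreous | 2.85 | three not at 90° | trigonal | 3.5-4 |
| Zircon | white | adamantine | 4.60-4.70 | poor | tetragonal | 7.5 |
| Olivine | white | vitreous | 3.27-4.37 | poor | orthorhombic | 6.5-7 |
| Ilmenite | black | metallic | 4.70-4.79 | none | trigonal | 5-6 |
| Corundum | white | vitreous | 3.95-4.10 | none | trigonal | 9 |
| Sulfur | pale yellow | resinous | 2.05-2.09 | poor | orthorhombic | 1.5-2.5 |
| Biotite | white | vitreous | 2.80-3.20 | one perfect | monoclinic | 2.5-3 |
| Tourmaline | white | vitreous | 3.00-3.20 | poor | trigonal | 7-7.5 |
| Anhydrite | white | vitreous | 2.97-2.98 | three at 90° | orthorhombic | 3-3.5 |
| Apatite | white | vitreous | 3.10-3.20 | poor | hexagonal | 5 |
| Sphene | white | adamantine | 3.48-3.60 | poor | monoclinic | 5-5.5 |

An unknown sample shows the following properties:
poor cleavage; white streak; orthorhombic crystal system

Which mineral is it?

Poor cleavage: Chalcopyrite, Staurolite, Beryl, Zircon, Olivine, Sulfur, Tourmaline, Apatite, Sphene remain.
White streak eliminates Chalcopyrite, Sulfur.
Orthorhombic crystal system: Olivine remains.
Olivine is the sole remaining match.

Olivine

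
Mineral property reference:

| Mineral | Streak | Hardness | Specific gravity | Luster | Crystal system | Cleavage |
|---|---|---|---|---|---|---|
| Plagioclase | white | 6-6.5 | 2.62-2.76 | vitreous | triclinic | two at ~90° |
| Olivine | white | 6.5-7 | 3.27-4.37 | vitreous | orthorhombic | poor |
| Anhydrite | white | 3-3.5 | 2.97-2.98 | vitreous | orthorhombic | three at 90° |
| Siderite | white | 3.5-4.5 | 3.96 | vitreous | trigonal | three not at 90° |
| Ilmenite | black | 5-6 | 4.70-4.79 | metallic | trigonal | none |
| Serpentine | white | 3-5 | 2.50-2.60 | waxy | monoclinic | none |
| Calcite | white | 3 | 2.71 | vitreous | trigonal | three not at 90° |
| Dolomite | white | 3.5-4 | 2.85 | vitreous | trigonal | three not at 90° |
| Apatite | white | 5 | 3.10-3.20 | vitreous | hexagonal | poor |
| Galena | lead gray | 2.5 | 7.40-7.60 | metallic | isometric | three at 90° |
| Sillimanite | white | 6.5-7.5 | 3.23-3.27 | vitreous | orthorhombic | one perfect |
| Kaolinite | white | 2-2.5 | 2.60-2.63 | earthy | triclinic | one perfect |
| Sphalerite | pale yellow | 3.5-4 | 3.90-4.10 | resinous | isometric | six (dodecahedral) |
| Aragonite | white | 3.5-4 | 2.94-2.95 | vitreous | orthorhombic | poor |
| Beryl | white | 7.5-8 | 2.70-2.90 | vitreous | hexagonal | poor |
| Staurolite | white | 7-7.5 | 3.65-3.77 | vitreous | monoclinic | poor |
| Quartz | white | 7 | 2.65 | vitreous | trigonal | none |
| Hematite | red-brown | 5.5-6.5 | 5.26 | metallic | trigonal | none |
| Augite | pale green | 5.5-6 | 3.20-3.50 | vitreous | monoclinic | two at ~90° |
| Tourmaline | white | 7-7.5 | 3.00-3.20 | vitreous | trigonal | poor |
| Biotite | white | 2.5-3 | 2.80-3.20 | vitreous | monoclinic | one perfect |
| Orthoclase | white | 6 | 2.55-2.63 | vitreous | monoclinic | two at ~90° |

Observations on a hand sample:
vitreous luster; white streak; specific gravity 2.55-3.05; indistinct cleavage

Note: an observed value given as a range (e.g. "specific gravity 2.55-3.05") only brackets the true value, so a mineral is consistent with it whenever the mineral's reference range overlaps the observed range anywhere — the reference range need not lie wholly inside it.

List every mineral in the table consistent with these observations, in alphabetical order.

Vitreous luster eliminates Ilmenite, Serpentine, Galena, Kaolinite, Sphalerite, Hematite.
White streak rules out Augite.
Specific gravity 2.55-3.05 rules out Olivine, Siderite, Apatite, Sillimanite, Staurolite.
Indistinct cleavage: only Aragonite, Beryl, Tourmaline remain.
Remaining candidates: Aragonite, Beryl, Tourmaline.

Aragonite, Beryl, Tourmaline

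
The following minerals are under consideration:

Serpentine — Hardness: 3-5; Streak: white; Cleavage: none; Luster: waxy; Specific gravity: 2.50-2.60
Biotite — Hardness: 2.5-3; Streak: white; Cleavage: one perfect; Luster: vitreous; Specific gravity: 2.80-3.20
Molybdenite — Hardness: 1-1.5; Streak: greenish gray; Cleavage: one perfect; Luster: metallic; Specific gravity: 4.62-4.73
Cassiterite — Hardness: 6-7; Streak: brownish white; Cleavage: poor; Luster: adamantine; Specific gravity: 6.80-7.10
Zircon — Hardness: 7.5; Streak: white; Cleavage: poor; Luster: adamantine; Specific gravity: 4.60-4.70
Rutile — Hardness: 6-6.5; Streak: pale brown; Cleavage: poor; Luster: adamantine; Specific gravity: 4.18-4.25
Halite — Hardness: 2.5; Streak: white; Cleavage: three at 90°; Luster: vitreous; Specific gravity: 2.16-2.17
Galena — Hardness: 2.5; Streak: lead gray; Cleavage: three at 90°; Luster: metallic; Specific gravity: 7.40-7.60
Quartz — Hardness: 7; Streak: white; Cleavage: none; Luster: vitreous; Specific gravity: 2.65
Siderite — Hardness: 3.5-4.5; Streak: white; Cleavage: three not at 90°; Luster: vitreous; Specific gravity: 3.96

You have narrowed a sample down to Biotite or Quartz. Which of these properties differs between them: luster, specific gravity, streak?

specific gravity

Luster: both vitreous — shared.
Specific gravity: Biotite 2.80-3.20, Quartz 2.65 — distinct.
Streak: both white — shared.
Of the listed properties, specific gravity is the one that separates them.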